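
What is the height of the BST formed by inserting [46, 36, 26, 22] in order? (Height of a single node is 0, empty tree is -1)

Insertion order: [46, 36, 26, 22]
Tree (level-order array): [46, 36, None, 26, None, 22]
Compute height bottom-up (empty subtree = -1):
  height(22) = 1 + max(-1, -1) = 0
  height(26) = 1 + max(0, -1) = 1
  height(36) = 1 + max(1, -1) = 2
  height(46) = 1 + max(2, -1) = 3
Height = 3


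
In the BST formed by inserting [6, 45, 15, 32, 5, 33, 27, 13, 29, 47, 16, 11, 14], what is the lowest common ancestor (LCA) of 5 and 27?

Tree insertion order: [6, 45, 15, 32, 5, 33, 27, 13, 29, 47, 16, 11, 14]
Tree (level-order array): [6, 5, 45, None, None, 15, 47, 13, 32, None, None, 11, 14, 27, 33, None, None, None, None, 16, 29]
In a BST, the LCA of p=5, q=27 is the first node v on the
root-to-leaf path with p <= v <= q (go left if both < v, right if both > v).
Walk from root:
  at 6: 5 <= 6 <= 27, this is the LCA
LCA = 6


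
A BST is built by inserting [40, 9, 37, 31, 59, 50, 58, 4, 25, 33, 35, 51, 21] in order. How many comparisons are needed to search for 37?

Search path for 37: 40 -> 9 -> 37
Found: True
Comparisons: 3


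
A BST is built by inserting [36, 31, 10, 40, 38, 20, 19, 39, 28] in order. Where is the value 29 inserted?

Starting tree (level order): [36, 31, 40, 10, None, 38, None, None, 20, None, 39, 19, 28]
Insertion path: 36 -> 31 -> 10 -> 20 -> 28
Result: insert 29 as right child of 28
Final tree (level order): [36, 31, 40, 10, None, 38, None, None, 20, None, 39, 19, 28, None, None, None, None, None, 29]


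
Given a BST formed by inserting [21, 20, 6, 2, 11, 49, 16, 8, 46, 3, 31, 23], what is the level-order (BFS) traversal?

Tree insertion order: [21, 20, 6, 2, 11, 49, 16, 8, 46, 3, 31, 23]
Tree (level-order array): [21, 20, 49, 6, None, 46, None, 2, 11, 31, None, None, 3, 8, 16, 23]
BFS from the root, enqueuing left then right child of each popped node:
  queue [21] -> pop 21, enqueue [20, 49], visited so far: [21]
  queue [20, 49] -> pop 20, enqueue [6], visited so far: [21, 20]
  queue [49, 6] -> pop 49, enqueue [46], visited so far: [21, 20, 49]
  queue [6, 46] -> pop 6, enqueue [2, 11], visited so far: [21, 20, 49, 6]
  queue [46, 2, 11] -> pop 46, enqueue [31], visited so far: [21, 20, 49, 6, 46]
  queue [2, 11, 31] -> pop 2, enqueue [3], visited so far: [21, 20, 49, 6, 46, 2]
  queue [11, 31, 3] -> pop 11, enqueue [8, 16], visited so far: [21, 20, 49, 6, 46, 2, 11]
  queue [31, 3, 8, 16] -> pop 31, enqueue [23], visited so far: [21, 20, 49, 6, 46, 2, 11, 31]
  queue [3, 8, 16, 23] -> pop 3, enqueue [none], visited so far: [21, 20, 49, 6, 46, 2, 11, 31, 3]
  queue [8, 16, 23] -> pop 8, enqueue [none], visited so far: [21, 20, 49, 6, 46, 2, 11, 31, 3, 8]
  queue [16, 23] -> pop 16, enqueue [none], visited so far: [21, 20, 49, 6, 46, 2, 11, 31, 3, 8, 16]
  queue [23] -> pop 23, enqueue [none], visited so far: [21, 20, 49, 6, 46, 2, 11, 31, 3, 8, 16, 23]
Result: [21, 20, 49, 6, 46, 2, 11, 31, 3, 8, 16, 23]


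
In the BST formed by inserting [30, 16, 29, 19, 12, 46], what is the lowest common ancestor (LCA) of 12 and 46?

Tree insertion order: [30, 16, 29, 19, 12, 46]
Tree (level-order array): [30, 16, 46, 12, 29, None, None, None, None, 19]
In a BST, the LCA of p=12, q=46 is the first node v on the
root-to-leaf path with p <= v <= q (go left if both < v, right if both > v).
Walk from root:
  at 30: 12 <= 30 <= 46, this is the LCA
LCA = 30


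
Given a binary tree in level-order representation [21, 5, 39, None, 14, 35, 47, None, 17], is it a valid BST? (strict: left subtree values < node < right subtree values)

Level-order array: [21, 5, 39, None, 14, 35, 47, None, 17]
Validate using subtree bounds (lo, hi): at each node, require lo < value < hi,
then recurse left with hi=value and right with lo=value.
Preorder trace (stopping at first violation):
  at node 21 with bounds (-inf, +inf): OK
  at node 5 with bounds (-inf, 21): OK
  at node 14 with bounds (5, 21): OK
  at node 17 with bounds (14, 21): OK
  at node 39 with bounds (21, +inf): OK
  at node 35 with bounds (21, 39): OK
  at node 47 with bounds (39, +inf): OK
No violation found at any node.
Result: Valid BST


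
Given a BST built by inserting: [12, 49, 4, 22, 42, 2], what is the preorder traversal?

Tree insertion order: [12, 49, 4, 22, 42, 2]
Tree (level-order array): [12, 4, 49, 2, None, 22, None, None, None, None, 42]
Preorder traversal: [12, 4, 2, 49, 22, 42]


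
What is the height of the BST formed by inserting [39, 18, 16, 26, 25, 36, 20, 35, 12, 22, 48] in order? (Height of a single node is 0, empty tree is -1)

Insertion order: [39, 18, 16, 26, 25, 36, 20, 35, 12, 22, 48]
Tree (level-order array): [39, 18, 48, 16, 26, None, None, 12, None, 25, 36, None, None, 20, None, 35, None, None, 22]
Compute height bottom-up (empty subtree = -1):
  height(12) = 1 + max(-1, -1) = 0
  height(16) = 1 + max(0, -1) = 1
  height(22) = 1 + max(-1, -1) = 0
  height(20) = 1 + max(-1, 0) = 1
  height(25) = 1 + max(1, -1) = 2
  height(35) = 1 + max(-1, -1) = 0
  height(36) = 1 + max(0, -1) = 1
  height(26) = 1 + max(2, 1) = 3
  height(18) = 1 + max(1, 3) = 4
  height(48) = 1 + max(-1, -1) = 0
  height(39) = 1 + max(4, 0) = 5
Height = 5


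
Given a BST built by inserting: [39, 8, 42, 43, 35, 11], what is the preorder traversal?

Tree insertion order: [39, 8, 42, 43, 35, 11]
Tree (level-order array): [39, 8, 42, None, 35, None, 43, 11]
Preorder traversal: [39, 8, 35, 11, 42, 43]


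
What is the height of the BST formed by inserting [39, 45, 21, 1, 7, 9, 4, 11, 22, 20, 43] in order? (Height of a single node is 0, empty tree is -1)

Insertion order: [39, 45, 21, 1, 7, 9, 4, 11, 22, 20, 43]
Tree (level-order array): [39, 21, 45, 1, 22, 43, None, None, 7, None, None, None, None, 4, 9, None, None, None, 11, None, 20]
Compute height bottom-up (empty subtree = -1):
  height(4) = 1 + max(-1, -1) = 0
  height(20) = 1 + max(-1, -1) = 0
  height(11) = 1 + max(-1, 0) = 1
  height(9) = 1 + max(-1, 1) = 2
  height(7) = 1 + max(0, 2) = 3
  height(1) = 1 + max(-1, 3) = 4
  height(22) = 1 + max(-1, -1) = 0
  height(21) = 1 + max(4, 0) = 5
  height(43) = 1 + max(-1, -1) = 0
  height(45) = 1 + max(0, -1) = 1
  height(39) = 1 + max(5, 1) = 6
Height = 6


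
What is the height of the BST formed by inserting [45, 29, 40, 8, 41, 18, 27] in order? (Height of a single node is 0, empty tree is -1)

Insertion order: [45, 29, 40, 8, 41, 18, 27]
Tree (level-order array): [45, 29, None, 8, 40, None, 18, None, 41, None, 27]
Compute height bottom-up (empty subtree = -1):
  height(27) = 1 + max(-1, -1) = 0
  height(18) = 1 + max(-1, 0) = 1
  height(8) = 1 + max(-1, 1) = 2
  height(41) = 1 + max(-1, -1) = 0
  height(40) = 1 + max(-1, 0) = 1
  height(29) = 1 + max(2, 1) = 3
  height(45) = 1 + max(3, -1) = 4
Height = 4


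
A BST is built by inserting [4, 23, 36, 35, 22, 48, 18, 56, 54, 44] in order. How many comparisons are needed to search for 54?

Search path for 54: 4 -> 23 -> 36 -> 48 -> 56 -> 54
Found: True
Comparisons: 6


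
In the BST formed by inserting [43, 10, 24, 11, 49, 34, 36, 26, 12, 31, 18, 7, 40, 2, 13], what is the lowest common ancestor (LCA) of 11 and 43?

Tree insertion order: [43, 10, 24, 11, 49, 34, 36, 26, 12, 31, 18, 7, 40, 2, 13]
Tree (level-order array): [43, 10, 49, 7, 24, None, None, 2, None, 11, 34, None, None, None, 12, 26, 36, None, 18, None, 31, None, 40, 13]
In a BST, the LCA of p=11, q=43 is the first node v on the
root-to-leaf path with p <= v <= q (go left if both < v, right if both > v).
Walk from root:
  at 43: 11 <= 43 <= 43, this is the LCA
LCA = 43


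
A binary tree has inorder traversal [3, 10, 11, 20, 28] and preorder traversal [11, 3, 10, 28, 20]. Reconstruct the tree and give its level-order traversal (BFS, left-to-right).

Inorder:  [3, 10, 11, 20, 28]
Preorder: [11, 3, 10, 28, 20]
Algorithm: preorder visits root first, so consume preorder in order;
for each root, split the current inorder slice at that value into
left-subtree inorder and right-subtree inorder, then recurse.
Recursive splits:
  root=11; inorder splits into left=[3, 10], right=[20, 28]
  root=3; inorder splits into left=[], right=[10]
  root=10; inorder splits into left=[], right=[]
  root=28; inorder splits into left=[20], right=[]
  root=20; inorder splits into left=[], right=[]
Reconstructed level-order: [11, 3, 28, 10, 20]


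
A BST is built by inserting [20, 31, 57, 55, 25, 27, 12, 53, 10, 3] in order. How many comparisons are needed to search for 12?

Search path for 12: 20 -> 12
Found: True
Comparisons: 2


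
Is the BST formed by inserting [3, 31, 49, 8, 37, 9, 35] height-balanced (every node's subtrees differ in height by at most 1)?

Tree (level-order array): [3, None, 31, 8, 49, None, 9, 37, None, None, None, 35]
Definition: a tree is height-balanced if, at every node, |h(left) - h(right)| <= 1 (empty subtree has height -1).
Bottom-up per-node check:
  node 9: h_left=-1, h_right=-1, diff=0 [OK], height=0
  node 8: h_left=-1, h_right=0, diff=1 [OK], height=1
  node 35: h_left=-1, h_right=-1, diff=0 [OK], height=0
  node 37: h_left=0, h_right=-1, diff=1 [OK], height=1
  node 49: h_left=1, h_right=-1, diff=2 [FAIL (|1--1|=2 > 1)], height=2
  node 31: h_left=1, h_right=2, diff=1 [OK], height=3
  node 3: h_left=-1, h_right=3, diff=4 [FAIL (|-1-3|=4 > 1)], height=4
Node 49 violates the condition: |1 - -1| = 2 > 1.
Result: Not balanced


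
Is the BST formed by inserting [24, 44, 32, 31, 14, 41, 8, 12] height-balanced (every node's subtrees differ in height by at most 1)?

Tree (level-order array): [24, 14, 44, 8, None, 32, None, None, 12, 31, 41]
Definition: a tree is height-balanced if, at every node, |h(left) - h(right)| <= 1 (empty subtree has height -1).
Bottom-up per-node check:
  node 12: h_left=-1, h_right=-1, diff=0 [OK], height=0
  node 8: h_left=-1, h_right=0, diff=1 [OK], height=1
  node 14: h_left=1, h_right=-1, diff=2 [FAIL (|1--1|=2 > 1)], height=2
  node 31: h_left=-1, h_right=-1, diff=0 [OK], height=0
  node 41: h_left=-1, h_right=-1, diff=0 [OK], height=0
  node 32: h_left=0, h_right=0, diff=0 [OK], height=1
  node 44: h_left=1, h_right=-1, diff=2 [FAIL (|1--1|=2 > 1)], height=2
  node 24: h_left=2, h_right=2, diff=0 [OK], height=3
Node 14 violates the condition: |1 - -1| = 2 > 1.
Result: Not balanced


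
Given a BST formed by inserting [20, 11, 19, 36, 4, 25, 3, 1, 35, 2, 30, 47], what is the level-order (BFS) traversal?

Tree insertion order: [20, 11, 19, 36, 4, 25, 3, 1, 35, 2, 30, 47]
Tree (level-order array): [20, 11, 36, 4, 19, 25, 47, 3, None, None, None, None, 35, None, None, 1, None, 30, None, None, 2]
BFS from the root, enqueuing left then right child of each popped node:
  queue [20] -> pop 20, enqueue [11, 36], visited so far: [20]
  queue [11, 36] -> pop 11, enqueue [4, 19], visited so far: [20, 11]
  queue [36, 4, 19] -> pop 36, enqueue [25, 47], visited so far: [20, 11, 36]
  queue [4, 19, 25, 47] -> pop 4, enqueue [3], visited so far: [20, 11, 36, 4]
  queue [19, 25, 47, 3] -> pop 19, enqueue [none], visited so far: [20, 11, 36, 4, 19]
  queue [25, 47, 3] -> pop 25, enqueue [35], visited so far: [20, 11, 36, 4, 19, 25]
  queue [47, 3, 35] -> pop 47, enqueue [none], visited so far: [20, 11, 36, 4, 19, 25, 47]
  queue [3, 35] -> pop 3, enqueue [1], visited so far: [20, 11, 36, 4, 19, 25, 47, 3]
  queue [35, 1] -> pop 35, enqueue [30], visited so far: [20, 11, 36, 4, 19, 25, 47, 3, 35]
  queue [1, 30] -> pop 1, enqueue [2], visited so far: [20, 11, 36, 4, 19, 25, 47, 3, 35, 1]
  queue [30, 2] -> pop 30, enqueue [none], visited so far: [20, 11, 36, 4, 19, 25, 47, 3, 35, 1, 30]
  queue [2] -> pop 2, enqueue [none], visited so far: [20, 11, 36, 4, 19, 25, 47, 3, 35, 1, 30, 2]
Result: [20, 11, 36, 4, 19, 25, 47, 3, 35, 1, 30, 2]


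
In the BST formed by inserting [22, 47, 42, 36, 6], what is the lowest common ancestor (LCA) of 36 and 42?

Tree insertion order: [22, 47, 42, 36, 6]
Tree (level-order array): [22, 6, 47, None, None, 42, None, 36]
In a BST, the LCA of p=36, q=42 is the first node v on the
root-to-leaf path with p <= v <= q (go left if both < v, right if both > v).
Walk from root:
  at 22: both 36 and 42 > 22, go right
  at 47: both 36 and 42 < 47, go left
  at 42: 36 <= 42 <= 42, this is the LCA
LCA = 42


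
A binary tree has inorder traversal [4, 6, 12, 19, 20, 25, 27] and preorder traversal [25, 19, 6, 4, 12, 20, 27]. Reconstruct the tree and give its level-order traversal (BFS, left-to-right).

Inorder:  [4, 6, 12, 19, 20, 25, 27]
Preorder: [25, 19, 6, 4, 12, 20, 27]
Algorithm: preorder visits root first, so consume preorder in order;
for each root, split the current inorder slice at that value into
left-subtree inorder and right-subtree inorder, then recurse.
Recursive splits:
  root=25; inorder splits into left=[4, 6, 12, 19, 20], right=[27]
  root=19; inorder splits into left=[4, 6, 12], right=[20]
  root=6; inorder splits into left=[4], right=[12]
  root=4; inorder splits into left=[], right=[]
  root=12; inorder splits into left=[], right=[]
  root=20; inorder splits into left=[], right=[]
  root=27; inorder splits into left=[], right=[]
Reconstructed level-order: [25, 19, 27, 6, 20, 4, 12]


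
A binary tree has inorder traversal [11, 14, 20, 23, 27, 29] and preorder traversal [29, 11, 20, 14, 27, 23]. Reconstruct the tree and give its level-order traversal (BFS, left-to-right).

Inorder:  [11, 14, 20, 23, 27, 29]
Preorder: [29, 11, 20, 14, 27, 23]
Algorithm: preorder visits root first, so consume preorder in order;
for each root, split the current inorder slice at that value into
left-subtree inorder and right-subtree inorder, then recurse.
Recursive splits:
  root=29; inorder splits into left=[11, 14, 20, 23, 27], right=[]
  root=11; inorder splits into left=[], right=[14, 20, 23, 27]
  root=20; inorder splits into left=[14], right=[23, 27]
  root=14; inorder splits into left=[], right=[]
  root=27; inorder splits into left=[23], right=[]
  root=23; inorder splits into left=[], right=[]
Reconstructed level-order: [29, 11, 20, 14, 27, 23]


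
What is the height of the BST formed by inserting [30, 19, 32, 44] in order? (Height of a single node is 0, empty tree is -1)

Insertion order: [30, 19, 32, 44]
Tree (level-order array): [30, 19, 32, None, None, None, 44]
Compute height bottom-up (empty subtree = -1):
  height(19) = 1 + max(-1, -1) = 0
  height(44) = 1 + max(-1, -1) = 0
  height(32) = 1 + max(-1, 0) = 1
  height(30) = 1 + max(0, 1) = 2
Height = 2


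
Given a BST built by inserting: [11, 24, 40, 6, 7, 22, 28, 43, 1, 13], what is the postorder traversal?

Tree insertion order: [11, 24, 40, 6, 7, 22, 28, 43, 1, 13]
Tree (level-order array): [11, 6, 24, 1, 7, 22, 40, None, None, None, None, 13, None, 28, 43]
Postorder traversal: [1, 7, 6, 13, 22, 28, 43, 40, 24, 11]


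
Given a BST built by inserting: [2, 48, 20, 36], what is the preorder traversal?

Tree insertion order: [2, 48, 20, 36]
Tree (level-order array): [2, None, 48, 20, None, None, 36]
Preorder traversal: [2, 48, 20, 36]


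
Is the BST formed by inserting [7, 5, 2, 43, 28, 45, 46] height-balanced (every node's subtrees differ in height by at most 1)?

Tree (level-order array): [7, 5, 43, 2, None, 28, 45, None, None, None, None, None, 46]
Definition: a tree is height-balanced if, at every node, |h(left) - h(right)| <= 1 (empty subtree has height -1).
Bottom-up per-node check:
  node 2: h_left=-1, h_right=-1, diff=0 [OK], height=0
  node 5: h_left=0, h_right=-1, diff=1 [OK], height=1
  node 28: h_left=-1, h_right=-1, diff=0 [OK], height=0
  node 46: h_left=-1, h_right=-1, diff=0 [OK], height=0
  node 45: h_left=-1, h_right=0, diff=1 [OK], height=1
  node 43: h_left=0, h_right=1, diff=1 [OK], height=2
  node 7: h_left=1, h_right=2, diff=1 [OK], height=3
All nodes satisfy the balance condition.
Result: Balanced


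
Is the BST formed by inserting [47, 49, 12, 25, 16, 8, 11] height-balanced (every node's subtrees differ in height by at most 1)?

Tree (level-order array): [47, 12, 49, 8, 25, None, None, None, 11, 16]
Definition: a tree is height-balanced if, at every node, |h(left) - h(right)| <= 1 (empty subtree has height -1).
Bottom-up per-node check:
  node 11: h_left=-1, h_right=-1, diff=0 [OK], height=0
  node 8: h_left=-1, h_right=0, diff=1 [OK], height=1
  node 16: h_left=-1, h_right=-1, diff=0 [OK], height=0
  node 25: h_left=0, h_right=-1, diff=1 [OK], height=1
  node 12: h_left=1, h_right=1, diff=0 [OK], height=2
  node 49: h_left=-1, h_right=-1, diff=0 [OK], height=0
  node 47: h_left=2, h_right=0, diff=2 [FAIL (|2-0|=2 > 1)], height=3
Node 47 violates the condition: |2 - 0| = 2 > 1.
Result: Not balanced


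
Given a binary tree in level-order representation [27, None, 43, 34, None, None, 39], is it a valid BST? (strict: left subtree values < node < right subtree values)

Level-order array: [27, None, 43, 34, None, None, 39]
Validate using subtree bounds (lo, hi): at each node, require lo < value < hi,
then recurse left with hi=value and right with lo=value.
Preorder trace (stopping at first violation):
  at node 27 with bounds (-inf, +inf): OK
  at node 43 with bounds (27, +inf): OK
  at node 34 with bounds (27, 43): OK
  at node 39 with bounds (34, 43): OK
No violation found at any node.
Result: Valid BST


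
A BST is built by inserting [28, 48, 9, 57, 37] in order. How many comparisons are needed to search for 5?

Search path for 5: 28 -> 9
Found: False
Comparisons: 2


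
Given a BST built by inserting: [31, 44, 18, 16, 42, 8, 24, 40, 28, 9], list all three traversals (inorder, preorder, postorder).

Tree insertion order: [31, 44, 18, 16, 42, 8, 24, 40, 28, 9]
Tree (level-order array): [31, 18, 44, 16, 24, 42, None, 8, None, None, 28, 40, None, None, 9]
Inorder (L, root, R): [8, 9, 16, 18, 24, 28, 31, 40, 42, 44]
Preorder (root, L, R): [31, 18, 16, 8, 9, 24, 28, 44, 42, 40]
Postorder (L, R, root): [9, 8, 16, 28, 24, 18, 40, 42, 44, 31]


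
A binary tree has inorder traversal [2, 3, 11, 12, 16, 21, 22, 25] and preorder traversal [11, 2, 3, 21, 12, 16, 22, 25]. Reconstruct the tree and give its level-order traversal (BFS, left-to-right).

Inorder:  [2, 3, 11, 12, 16, 21, 22, 25]
Preorder: [11, 2, 3, 21, 12, 16, 22, 25]
Algorithm: preorder visits root first, so consume preorder in order;
for each root, split the current inorder slice at that value into
left-subtree inorder and right-subtree inorder, then recurse.
Recursive splits:
  root=11; inorder splits into left=[2, 3], right=[12, 16, 21, 22, 25]
  root=2; inorder splits into left=[], right=[3]
  root=3; inorder splits into left=[], right=[]
  root=21; inorder splits into left=[12, 16], right=[22, 25]
  root=12; inorder splits into left=[], right=[16]
  root=16; inorder splits into left=[], right=[]
  root=22; inorder splits into left=[], right=[25]
  root=25; inorder splits into left=[], right=[]
Reconstructed level-order: [11, 2, 21, 3, 12, 22, 16, 25]


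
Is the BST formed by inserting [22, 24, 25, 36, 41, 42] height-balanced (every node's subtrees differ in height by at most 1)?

Tree (level-order array): [22, None, 24, None, 25, None, 36, None, 41, None, 42]
Definition: a tree is height-balanced if, at every node, |h(left) - h(right)| <= 1 (empty subtree has height -1).
Bottom-up per-node check:
  node 42: h_left=-1, h_right=-1, diff=0 [OK], height=0
  node 41: h_left=-1, h_right=0, diff=1 [OK], height=1
  node 36: h_left=-1, h_right=1, diff=2 [FAIL (|-1-1|=2 > 1)], height=2
  node 25: h_left=-1, h_right=2, diff=3 [FAIL (|-1-2|=3 > 1)], height=3
  node 24: h_left=-1, h_right=3, diff=4 [FAIL (|-1-3|=4 > 1)], height=4
  node 22: h_left=-1, h_right=4, diff=5 [FAIL (|-1-4|=5 > 1)], height=5
Node 36 violates the condition: |-1 - 1| = 2 > 1.
Result: Not balanced


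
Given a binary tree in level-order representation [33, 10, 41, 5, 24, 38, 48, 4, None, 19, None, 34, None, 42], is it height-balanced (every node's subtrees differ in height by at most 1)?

Tree (level-order array): [33, 10, 41, 5, 24, 38, 48, 4, None, 19, None, 34, None, 42]
Definition: a tree is height-balanced if, at every node, |h(left) - h(right)| <= 1 (empty subtree has height -1).
Bottom-up per-node check:
  node 4: h_left=-1, h_right=-1, diff=0 [OK], height=0
  node 5: h_left=0, h_right=-1, diff=1 [OK], height=1
  node 19: h_left=-1, h_right=-1, diff=0 [OK], height=0
  node 24: h_left=0, h_right=-1, diff=1 [OK], height=1
  node 10: h_left=1, h_right=1, diff=0 [OK], height=2
  node 34: h_left=-1, h_right=-1, diff=0 [OK], height=0
  node 38: h_left=0, h_right=-1, diff=1 [OK], height=1
  node 42: h_left=-1, h_right=-1, diff=0 [OK], height=0
  node 48: h_left=0, h_right=-1, diff=1 [OK], height=1
  node 41: h_left=1, h_right=1, diff=0 [OK], height=2
  node 33: h_left=2, h_right=2, diff=0 [OK], height=3
All nodes satisfy the balance condition.
Result: Balanced


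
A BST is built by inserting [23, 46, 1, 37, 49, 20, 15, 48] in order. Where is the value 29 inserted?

Starting tree (level order): [23, 1, 46, None, 20, 37, 49, 15, None, None, None, 48]
Insertion path: 23 -> 46 -> 37
Result: insert 29 as left child of 37
Final tree (level order): [23, 1, 46, None, 20, 37, 49, 15, None, 29, None, 48]


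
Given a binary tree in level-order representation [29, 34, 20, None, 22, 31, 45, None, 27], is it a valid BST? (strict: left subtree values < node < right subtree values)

Level-order array: [29, 34, 20, None, 22, 31, 45, None, 27]
Validate using subtree bounds (lo, hi): at each node, require lo < value < hi,
then recurse left with hi=value and right with lo=value.
Preorder trace (stopping at first violation):
  at node 29 with bounds (-inf, +inf): OK
  at node 34 with bounds (-inf, 29): VIOLATION
Node 34 violates its bound: not (-inf < 34 < 29).
Result: Not a valid BST


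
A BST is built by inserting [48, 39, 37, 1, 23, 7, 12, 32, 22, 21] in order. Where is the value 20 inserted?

Starting tree (level order): [48, 39, None, 37, None, 1, None, None, 23, 7, 32, None, 12, None, None, None, 22, 21]
Insertion path: 48 -> 39 -> 37 -> 1 -> 23 -> 7 -> 12 -> 22 -> 21
Result: insert 20 as left child of 21
Final tree (level order): [48, 39, None, 37, None, 1, None, None, 23, 7, 32, None, 12, None, None, None, 22, 21, None, 20]


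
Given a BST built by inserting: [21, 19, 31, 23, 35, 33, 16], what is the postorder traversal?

Tree insertion order: [21, 19, 31, 23, 35, 33, 16]
Tree (level-order array): [21, 19, 31, 16, None, 23, 35, None, None, None, None, 33]
Postorder traversal: [16, 19, 23, 33, 35, 31, 21]


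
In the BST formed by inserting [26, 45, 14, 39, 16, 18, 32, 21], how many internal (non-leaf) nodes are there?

Tree built from: [26, 45, 14, 39, 16, 18, 32, 21]
Tree (level-order array): [26, 14, 45, None, 16, 39, None, None, 18, 32, None, None, 21]
Rule: An internal node has at least one child.
Per-node child counts:
  node 26: 2 child(ren)
  node 14: 1 child(ren)
  node 16: 1 child(ren)
  node 18: 1 child(ren)
  node 21: 0 child(ren)
  node 45: 1 child(ren)
  node 39: 1 child(ren)
  node 32: 0 child(ren)
Matching nodes: [26, 14, 16, 18, 45, 39]
Count of internal (non-leaf) nodes: 6


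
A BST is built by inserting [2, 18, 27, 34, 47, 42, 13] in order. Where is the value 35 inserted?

Starting tree (level order): [2, None, 18, 13, 27, None, None, None, 34, None, 47, 42]
Insertion path: 2 -> 18 -> 27 -> 34 -> 47 -> 42
Result: insert 35 as left child of 42
Final tree (level order): [2, None, 18, 13, 27, None, None, None, 34, None, 47, 42, None, 35]


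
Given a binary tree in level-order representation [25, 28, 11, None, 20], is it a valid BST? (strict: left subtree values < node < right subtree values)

Level-order array: [25, 28, 11, None, 20]
Validate using subtree bounds (lo, hi): at each node, require lo < value < hi,
then recurse left with hi=value and right with lo=value.
Preorder trace (stopping at first violation):
  at node 25 with bounds (-inf, +inf): OK
  at node 28 with bounds (-inf, 25): VIOLATION
Node 28 violates its bound: not (-inf < 28 < 25).
Result: Not a valid BST


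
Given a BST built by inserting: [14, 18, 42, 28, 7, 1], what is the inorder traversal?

Tree insertion order: [14, 18, 42, 28, 7, 1]
Tree (level-order array): [14, 7, 18, 1, None, None, 42, None, None, 28]
Inorder traversal: [1, 7, 14, 18, 28, 42]


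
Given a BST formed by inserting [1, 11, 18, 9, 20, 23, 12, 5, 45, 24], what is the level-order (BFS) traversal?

Tree insertion order: [1, 11, 18, 9, 20, 23, 12, 5, 45, 24]
Tree (level-order array): [1, None, 11, 9, 18, 5, None, 12, 20, None, None, None, None, None, 23, None, 45, 24]
BFS from the root, enqueuing left then right child of each popped node:
  queue [1] -> pop 1, enqueue [11], visited so far: [1]
  queue [11] -> pop 11, enqueue [9, 18], visited so far: [1, 11]
  queue [9, 18] -> pop 9, enqueue [5], visited so far: [1, 11, 9]
  queue [18, 5] -> pop 18, enqueue [12, 20], visited so far: [1, 11, 9, 18]
  queue [5, 12, 20] -> pop 5, enqueue [none], visited so far: [1, 11, 9, 18, 5]
  queue [12, 20] -> pop 12, enqueue [none], visited so far: [1, 11, 9, 18, 5, 12]
  queue [20] -> pop 20, enqueue [23], visited so far: [1, 11, 9, 18, 5, 12, 20]
  queue [23] -> pop 23, enqueue [45], visited so far: [1, 11, 9, 18, 5, 12, 20, 23]
  queue [45] -> pop 45, enqueue [24], visited so far: [1, 11, 9, 18, 5, 12, 20, 23, 45]
  queue [24] -> pop 24, enqueue [none], visited so far: [1, 11, 9, 18, 5, 12, 20, 23, 45, 24]
Result: [1, 11, 9, 18, 5, 12, 20, 23, 45, 24]


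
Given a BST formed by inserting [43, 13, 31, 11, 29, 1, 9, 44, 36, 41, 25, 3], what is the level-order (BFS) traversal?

Tree insertion order: [43, 13, 31, 11, 29, 1, 9, 44, 36, 41, 25, 3]
Tree (level-order array): [43, 13, 44, 11, 31, None, None, 1, None, 29, 36, None, 9, 25, None, None, 41, 3]
BFS from the root, enqueuing left then right child of each popped node:
  queue [43] -> pop 43, enqueue [13, 44], visited so far: [43]
  queue [13, 44] -> pop 13, enqueue [11, 31], visited so far: [43, 13]
  queue [44, 11, 31] -> pop 44, enqueue [none], visited so far: [43, 13, 44]
  queue [11, 31] -> pop 11, enqueue [1], visited so far: [43, 13, 44, 11]
  queue [31, 1] -> pop 31, enqueue [29, 36], visited so far: [43, 13, 44, 11, 31]
  queue [1, 29, 36] -> pop 1, enqueue [9], visited so far: [43, 13, 44, 11, 31, 1]
  queue [29, 36, 9] -> pop 29, enqueue [25], visited so far: [43, 13, 44, 11, 31, 1, 29]
  queue [36, 9, 25] -> pop 36, enqueue [41], visited so far: [43, 13, 44, 11, 31, 1, 29, 36]
  queue [9, 25, 41] -> pop 9, enqueue [3], visited so far: [43, 13, 44, 11, 31, 1, 29, 36, 9]
  queue [25, 41, 3] -> pop 25, enqueue [none], visited so far: [43, 13, 44, 11, 31, 1, 29, 36, 9, 25]
  queue [41, 3] -> pop 41, enqueue [none], visited so far: [43, 13, 44, 11, 31, 1, 29, 36, 9, 25, 41]
  queue [3] -> pop 3, enqueue [none], visited so far: [43, 13, 44, 11, 31, 1, 29, 36, 9, 25, 41, 3]
Result: [43, 13, 44, 11, 31, 1, 29, 36, 9, 25, 41, 3]


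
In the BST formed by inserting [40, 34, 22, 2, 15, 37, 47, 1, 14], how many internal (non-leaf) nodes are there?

Tree built from: [40, 34, 22, 2, 15, 37, 47, 1, 14]
Tree (level-order array): [40, 34, 47, 22, 37, None, None, 2, None, None, None, 1, 15, None, None, 14]
Rule: An internal node has at least one child.
Per-node child counts:
  node 40: 2 child(ren)
  node 34: 2 child(ren)
  node 22: 1 child(ren)
  node 2: 2 child(ren)
  node 1: 0 child(ren)
  node 15: 1 child(ren)
  node 14: 0 child(ren)
  node 37: 0 child(ren)
  node 47: 0 child(ren)
Matching nodes: [40, 34, 22, 2, 15]
Count of internal (non-leaf) nodes: 5


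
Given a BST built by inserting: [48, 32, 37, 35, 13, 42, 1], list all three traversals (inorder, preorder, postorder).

Tree insertion order: [48, 32, 37, 35, 13, 42, 1]
Tree (level-order array): [48, 32, None, 13, 37, 1, None, 35, 42]
Inorder (L, root, R): [1, 13, 32, 35, 37, 42, 48]
Preorder (root, L, R): [48, 32, 13, 1, 37, 35, 42]
Postorder (L, R, root): [1, 13, 35, 42, 37, 32, 48]


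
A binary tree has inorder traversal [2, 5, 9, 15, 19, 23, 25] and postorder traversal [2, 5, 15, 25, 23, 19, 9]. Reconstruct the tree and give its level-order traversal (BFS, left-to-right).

Inorder:   [2, 5, 9, 15, 19, 23, 25]
Postorder: [2, 5, 15, 25, 23, 19, 9]
Algorithm: postorder visits root last, so walk postorder right-to-left;
each value is the root of the current inorder slice — split it at that
value, recurse on the right subtree first, then the left.
Recursive splits:
  root=9; inorder splits into left=[2, 5], right=[15, 19, 23, 25]
  root=19; inorder splits into left=[15], right=[23, 25]
  root=23; inorder splits into left=[], right=[25]
  root=25; inorder splits into left=[], right=[]
  root=15; inorder splits into left=[], right=[]
  root=5; inorder splits into left=[2], right=[]
  root=2; inorder splits into left=[], right=[]
Reconstructed level-order: [9, 5, 19, 2, 15, 23, 25]


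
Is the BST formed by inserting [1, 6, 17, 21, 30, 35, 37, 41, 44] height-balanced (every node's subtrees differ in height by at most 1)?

Tree (level-order array): [1, None, 6, None, 17, None, 21, None, 30, None, 35, None, 37, None, 41, None, 44]
Definition: a tree is height-balanced if, at every node, |h(left) - h(right)| <= 1 (empty subtree has height -1).
Bottom-up per-node check:
  node 44: h_left=-1, h_right=-1, diff=0 [OK], height=0
  node 41: h_left=-1, h_right=0, diff=1 [OK], height=1
  node 37: h_left=-1, h_right=1, diff=2 [FAIL (|-1-1|=2 > 1)], height=2
  node 35: h_left=-1, h_right=2, diff=3 [FAIL (|-1-2|=3 > 1)], height=3
  node 30: h_left=-1, h_right=3, diff=4 [FAIL (|-1-3|=4 > 1)], height=4
  node 21: h_left=-1, h_right=4, diff=5 [FAIL (|-1-4|=5 > 1)], height=5
  node 17: h_left=-1, h_right=5, diff=6 [FAIL (|-1-5|=6 > 1)], height=6
  node 6: h_left=-1, h_right=6, diff=7 [FAIL (|-1-6|=7 > 1)], height=7
  node 1: h_left=-1, h_right=7, diff=8 [FAIL (|-1-7|=8 > 1)], height=8
Node 37 violates the condition: |-1 - 1| = 2 > 1.
Result: Not balanced


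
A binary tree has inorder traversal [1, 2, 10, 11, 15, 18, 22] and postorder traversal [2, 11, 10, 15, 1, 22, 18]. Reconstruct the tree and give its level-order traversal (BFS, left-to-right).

Inorder:   [1, 2, 10, 11, 15, 18, 22]
Postorder: [2, 11, 10, 15, 1, 22, 18]
Algorithm: postorder visits root last, so walk postorder right-to-left;
each value is the root of the current inorder slice — split it at that
value, recurse on the right subtree first, then the left.
Recursive splits:
  root=18; inorder splits into left=[1, 2, 10, 11, 15], right=[22]
  root=22; inorder splits into left=[], right=[]
  root=1; inorder splits into left=[], right=[2, 10, 11, 15]
  root=15; inorder splits into left=[2, 10, 11], right=[]
  root=10; inorder splits into left=[2], right=[11]
  root=11; inorder splits into left=[], right=[]
  root=2; inorder splits into left=[], right=[]
Reconstructed level-order: [18, 1, 22, 15, 10, 2, 11]


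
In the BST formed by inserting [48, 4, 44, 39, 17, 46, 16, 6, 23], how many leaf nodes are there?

Tree built from: [48, 4, 44, 39, 17, 46, 16, 6, 23]
Tree (level-order array): [48, 4, None, None, 44, 39, 46, 17, None, None, None, 16, 23, 6]
Rule: A leaf has 0 children.
Per-node child counts:
  node 48: 1 child(ren)
  node 4: 1 child(ren)
  node 44: 2 child(ren)
  node 39: 1 child(ren)
  node 17: 2 child(ren)
  node 16: 1 child(ren)
  node 6: 0 child(ren)
  node 23: 0 child(ren)
  node 46: 0 child(ren)
Matching nodes: [6, 23, 46]
Count of leaf nodes: 3


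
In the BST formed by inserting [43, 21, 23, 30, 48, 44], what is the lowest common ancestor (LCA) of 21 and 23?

Tree insertion order: [43, 21, 23, 30, 48, 44]
Tree (level-order array): [43, 21, 48, None, 23, 44, None, None, 30]
In a BST, the LCA of p=21, q=23 is the first node v on the
root-to-leaf path with p <= v <= q (go left if both < v, right if both > v).
Walk from root:
  at 43: both 21 and 23 < 43, go left
  at 21: 21 <= 21 <= 23, this is the LCA
LCA = 21


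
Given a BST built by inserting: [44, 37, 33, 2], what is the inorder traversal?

Tree insertion order: [44, 37, 33, 2]
Tree (level-order array): [44, 37, None, 33, None, 2]
Inorder traversal: [2, 33, 37, 44]


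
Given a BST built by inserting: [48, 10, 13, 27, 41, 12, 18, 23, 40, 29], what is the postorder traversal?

Tree insertion order: [48, 10, 13, 27, 41, 12, 18, 23, 40, 29]
Tree (level-order array): [48, 10, None, None, 13, 12, 27, None, None, 18, 41, None, 23, 40, None, None, None, 29]
Postorder traversal: [12, 23, 18, 29, 40, 41, 27, 13, 10, 48]


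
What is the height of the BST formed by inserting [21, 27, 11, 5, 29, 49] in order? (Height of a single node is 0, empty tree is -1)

Insertion order: [21, 27, 11, 5, 29, 49]
Tree (level-order array): [21, 11, 27, 5, None, None, 29, None, None, None, 49]
Compute height bottom-up (empty subtree = -1):
  height(5) = 1 + max(-1, -1) = 0
  height(11) = 1 + max(0, -1) = 1
  height(49) = 1 + max(-1, -1) = 0
  height(29) = 1 + max(-1, 0) = 1
  height(27) = 1 + max(-1, 1) = 2
  height(21) = 1 + max(1, 2) = 3
Height = 3


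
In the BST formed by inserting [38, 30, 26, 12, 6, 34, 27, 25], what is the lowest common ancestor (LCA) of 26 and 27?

Tree insertion order: [38, 30, 26, 12, 6, 34, 27, 25]
Tree (level-order array): [38, 30, None, 26, 34, 12, 27, None, None, 6, 25]
In a BST, the LCA of p=26, q=27 is the first node v on the
root-to-leaf path with p <= v <= q (go left if both < v, right if both > v).
Walk from root:
  at 38: both 26 and 27 < 38, go left
  at 30: both 26 and 27 < 30, go left
  at 26: 26 <= 26 <= 27, this is the LCA
LCA = 26


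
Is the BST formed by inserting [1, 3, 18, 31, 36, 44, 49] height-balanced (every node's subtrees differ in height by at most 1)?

Tree (level-order array): [1, None, 3, None, 18, None, 31, None, 36, None, 44, None, 49]
Definition: a tree is height-balanced if, at every node, |h(left) - h(right)| <= 1 (empty subtree has height -1).
Bottom-up per-node check:
  node 49: h_left=-1, h_right=-1, diff=0 [OK], height=0
  node 44: h_left=-1, h_right=0, diff=1 [OK], height=1
  node 36: h_left=-1, h_right=1, diff=2 [FAIL (|-1-1|=2 > 1)], height=2
  node 31: h_left=-1, h_right=2, diff=3 [FAIL (|-1-2|=3 > 1)], height=3
  node 18: h_left=-1, h_right=3, diff=4 [FAIL (|-1-3|=4 > 1)], height=4
  node 3: h_left=-1, h_right=4, diff=5 [FAIL (|-1-4|=5 > 1)], height=5
  node 1: h_left=-1, h_right=5, diff=6 [FAIL (|-1-5|=6 > 1)], height=6
Node 36 violates the condition: |-1 - 1| = 2 > 1.
Result: Not balanced


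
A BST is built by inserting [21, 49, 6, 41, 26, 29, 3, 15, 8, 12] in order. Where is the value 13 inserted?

Starting tree (level order): [21, 6, 49, 3, 15, 41, None, None, None, 8, None, 26, None, None, 12, None, 29]
Insertion path: 21 -> 6 -> 15 -> 8 -> 12
Result: insert 13 as right child of 12
Final tree (level order): [21, 6, 49, 3, 15, 41, None, None, None, 8, None, 26, None, None, 12, None, 29, None, 13]


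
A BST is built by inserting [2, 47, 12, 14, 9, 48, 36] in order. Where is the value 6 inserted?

Starting tree (level order): [2, None, 47, 12, 48, 9, 14, None, None, None, None, None, 36]
Insertion path: 2 -> 47 -> 12 -> 9
Result: insert 6 as left child of 9
Final tree (level order): [2, None, 47, 12, 48, 9, 14, None, None, 6, None, None, 36]


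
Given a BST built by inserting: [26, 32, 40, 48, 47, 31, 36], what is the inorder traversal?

Tree insertion order: [26, 32, 40, 48, 47, 31, 36]
Tree (level-order array): [26, None, 32, 31, 40, None, None, 36, 48, None, None, 47]
Inorder traversal: [26, 31, 32, 36, 40, 47, 48]


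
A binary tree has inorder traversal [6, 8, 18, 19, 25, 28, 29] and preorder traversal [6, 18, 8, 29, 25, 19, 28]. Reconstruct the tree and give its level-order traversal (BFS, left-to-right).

Inorder:  [6, 8, 18, 19, 25, 28, 29]
Preorder: [6, 18, 8, 29, 25, 19, 28]
Algorithm: preorder visits root first, so consume preorder in order;
for each root, split the current inorder slice at that value into
left-subtree inorder and right-subtree inorder, then recurse.
Recursive splits:
  root=6; inorder splits into left=[], right=[8, 18, 19, 25, 28, 29]
  root=18; inorder splits into left=[8], right=[19, 25, 28, 29]
  root=8; inorder splits into left=[], right=[]
  root=29; inorder splits into left=[19, 25, 28], right=[]
  root=25; inorder splits into left=[19], right=[28]
  root=19; inorder splits into left=[], right=[]
  root=28; inorder splits into left=[], right=[]
Reconstructed level-order: [6, 18, 8, 29, 25, 19, 28]


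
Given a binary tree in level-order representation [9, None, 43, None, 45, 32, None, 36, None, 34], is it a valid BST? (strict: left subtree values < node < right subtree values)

Level-order array: [9, None, 43, None, 45, 32, None, 36, None, 34]
Validate using subtree bounds (lo, hi): at each node, require lo < value < hi,
then recurse left with hi=value and right with lo=value.
Preorder trace (stopping at first violation):
  at node 9 with bounds (-inf, +inf): OK
  at node 43 with bounds (9, +inf): OK
  at node 45 with bounds (43, +inf): OK
  at node 32 with bounds (43, 45): VIOLATION
Node 32 violates its bound: not (43 < 32 < 45).
Result: Not a valid BST


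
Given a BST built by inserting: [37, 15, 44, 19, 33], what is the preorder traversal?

Tree insertion order: [37, 15, 44, 19, 33]
Tree (level-order array): [37, 15, 44, None, 19, None, None, None, 33]
Preorder traversal: [37, 15, 19, 33, 44]


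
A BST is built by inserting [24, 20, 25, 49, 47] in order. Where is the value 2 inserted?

Starting tree (level order): [24, 20, 25, None, None, None, 49, 47]
Insertion path: 24 -> 20
Result: insert 2 as left child of 20
Final tree (level order): [24, 20, 25, 2, None, None, 49, None, None, 47]


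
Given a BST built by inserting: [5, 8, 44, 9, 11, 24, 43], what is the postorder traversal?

Tree insertion order: [5, 8, 44, 9, 11, 24, 43]
Tree (level-order array): [5, None, 8, None, 44, 9, None, None, 11, None, 24, None, 43]
Postorder traversal: [43, 24, 11, 9, 44, 8, 5]


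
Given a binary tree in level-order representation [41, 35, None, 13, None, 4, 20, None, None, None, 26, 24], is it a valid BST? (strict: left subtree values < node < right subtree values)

Level-order array: [41, 35, None, 13, None, 4, 20, None, None, None, 26, 24]
Validate using subtree bounds (lo, hi): at each node, require lo < value < hi,
then recurse left with hi=value and right with lo=value.
Preorder trace (stopping at first violation):
  at node 41 with bounds (-inf, +inf): OK
  at node 35 with bounds (-inf, 41): OK
  at node 13 with bounds (-inf, 35): OK
  at node 4 with bounds (-inf, 13): OK
  at node 20 with bounds (13, 35): OK
  at node 26 with bounds (20, 35): OK
  at node 24 with bounds (20, 26): OK
No violation found at any node.
Result: Valid BST


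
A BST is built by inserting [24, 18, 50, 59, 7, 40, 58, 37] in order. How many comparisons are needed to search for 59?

Search path for 59: 24 -> 50 -> 59
Found: True
Comparisons: 3


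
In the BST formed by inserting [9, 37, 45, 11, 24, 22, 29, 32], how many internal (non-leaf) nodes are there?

Tree built from: [9, 37, 45, 11, 24, 22, 29, 32]
Tree (level-order array): [9, None, 37, 11, 45, None, 24, None, None, 22, 29, None, None, None, 32]
Rule: An internal node has at least one child.
Per-node child counts:
  node 9: 1 child(ren)
  node 37: 2 child(ren)
  node 11: 1 child(ren)
  node 24: 2 child(ren)
  node 22: 0 child(ren)
  node 29: 1 child(ren)
  node 32: 0 child(ren)
  node 45: 0 child(ren)
Matching nodes: [9, 37, 11, 24, 29]
Count of internal (non-leaf) nodes: 5


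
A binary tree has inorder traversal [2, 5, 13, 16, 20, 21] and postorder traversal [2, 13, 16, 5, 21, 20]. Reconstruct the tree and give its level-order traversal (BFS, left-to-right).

Inorder:   [2, 5, 13, 16, 20, 21]
Postorder: [2, 13, 16, 5, 21, 20]
Algorithm: postorder visits root last, so walk postorder right-to-left;
each value is the root of the current inorder slice — split it at that
value, recurse on the right subtree first, then the left.
Recursive splits:
  root=20; inorder splits into left=[2, 5, 13, 16], right=[21]
  root=21; inorder splits into left=[], right=[]
  root=5; inorder splits into left=[2], right=[13, 16]
  root=16; inorder splits into left=[13], right=[]
  root=13; inorder splits into left=[], right=[]
  root=2; inorder splits into left=[], right=[]
Reconstructed level-order: [20, 5, 21, 2, 16, 13]
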